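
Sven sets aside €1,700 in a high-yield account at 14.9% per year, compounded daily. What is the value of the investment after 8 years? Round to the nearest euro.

€5,598

Periodic rate = 14.9%/365 = 0.000408219; periods = 365·8 = 2920.
A = 1,700·(1 + 0.149/365)^2920 ≈ 1,700·3.29286092 ≈ 5,597.8636.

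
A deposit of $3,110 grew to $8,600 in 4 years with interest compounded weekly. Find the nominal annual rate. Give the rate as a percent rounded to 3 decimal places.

25.491%

(1 + r/52)^208 = 8,600/3,110 = 2.76527.
1 + r/52 = 2.76527^(1/208) ≈ 1.004902, so r/52 ≈ 0.00490207.
r ≈ 52·0.00490207 = 25.49076%.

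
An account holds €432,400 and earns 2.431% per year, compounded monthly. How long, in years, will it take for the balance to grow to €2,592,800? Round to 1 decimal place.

73.8 years

We need (1 + 0.00202583)^(12t) = 5.9963, so 12t = ln 5.9963 / ln 1.002026 ≈ 885.0463.
t ≈ 885.0463/12 = 73.7539 years.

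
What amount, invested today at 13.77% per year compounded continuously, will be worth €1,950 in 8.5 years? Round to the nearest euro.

P = A·e^(−rt) = 1,950·e^(−1.17045).
e^(−1.17045) ≈ 0.3102273076, so P ≈ 604.9432.

€605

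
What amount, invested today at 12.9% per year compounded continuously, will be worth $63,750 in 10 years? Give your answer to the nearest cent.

$17,548.51

P = A·e^(−rt) = 63,750·e^(−1.29).
e^(−1.29) ≈ 0.27527078309, so P ≈ 17,548.5124.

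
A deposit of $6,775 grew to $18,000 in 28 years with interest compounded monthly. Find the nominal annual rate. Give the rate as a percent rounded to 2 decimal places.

(1 + r/12)^336 = 18,000/6,775 = 2.65683.
1 + r/12 = 2.65683^(1/336) ≈ 1.002912, so r/12 ≈ 0.00291236.
r ≈ 12·0.00291236 = 3.49484%.

3.49%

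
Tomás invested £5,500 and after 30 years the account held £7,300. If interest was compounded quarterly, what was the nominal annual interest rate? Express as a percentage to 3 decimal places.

The 120-period growth factor is 7,300/5,500 = 1.32727.
r/4 = 1.32727^(1/120) − 1 ≈ 0.00236217, so r ≈ 4·0.00236217 = 0.94487%.

0.945%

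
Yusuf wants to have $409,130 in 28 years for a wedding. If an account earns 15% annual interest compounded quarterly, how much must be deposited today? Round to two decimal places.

$6,625.12

Periodic rate = 15%/4 = 0.0375; 112 periods.
P = 409,130/(1 + 0.0375)^112 ≈ 409,130/61.7543852848 ≈ 6,625.1166.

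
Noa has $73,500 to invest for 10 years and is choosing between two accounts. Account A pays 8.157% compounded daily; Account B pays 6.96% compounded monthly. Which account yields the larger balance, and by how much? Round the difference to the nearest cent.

Account A, by $19,026.69

A: (1 + 0.08157/365)^3650 ≈ 2.2605516298, so 73,500 × 2.2605516298 ≈ 166,150.5448.
B: (1 + 0.0058)^120 ≈ 2.00168508974, so 73,500 × 2.00168508974 ≈ 147,123.8541.
Difference ≈ 19,026.6907 in favor of A.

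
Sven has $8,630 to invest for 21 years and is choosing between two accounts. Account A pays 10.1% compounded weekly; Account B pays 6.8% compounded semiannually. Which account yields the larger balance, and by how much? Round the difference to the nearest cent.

Account A growth factor: (1 + 0.101/52)^1092 ≈ 8.3223348462; balance ≈ 71,821.7497.
Account B growth factor: (1 + 0.034)^42 ≈ 4.0725143928; balance ≈ 35,145.7992.
Account A is larger by 36,675.9505.

Account A, by $36,675.95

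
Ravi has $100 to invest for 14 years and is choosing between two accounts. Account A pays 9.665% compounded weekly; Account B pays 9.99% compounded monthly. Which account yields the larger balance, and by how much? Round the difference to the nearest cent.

A: (1 + 0.09665/52)^728 ≈ 3.86454551, so 100 × 3.86454551 ≈ 386.4546.
B: (1 + 0.008325)^168 ≈ 4.02614941, so 100 × 4.02614941 ≈ 402.6149.
Difference ≈ 16.1604 in favor of B.

Account B, by $16.16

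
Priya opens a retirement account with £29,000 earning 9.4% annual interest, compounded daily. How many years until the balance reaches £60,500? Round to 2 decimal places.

(1 + 0.000257534)^(365t) = 60,500/29,000 = 2.0862.
365t·ln(1 + 0.000257534) = ln(2.0862); 365t = 0.73535/0.000257501 ≈ 2855.7065.
t ≈ 7.8239 years.

7.82 years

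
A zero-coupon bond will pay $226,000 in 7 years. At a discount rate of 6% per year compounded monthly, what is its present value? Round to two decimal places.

Periodic rate = 6%/12 = 0.005; 84 periods.
P = 226,000/(1 + 0.005)^84 ≈ 226,000/1.52036963608 ≈ 148,648.0620.

$148,648.06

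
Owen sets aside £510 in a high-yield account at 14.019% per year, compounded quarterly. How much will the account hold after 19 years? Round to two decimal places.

£6,991.20

Periodic rate = 14.019%/4 = 0.0350475; periods = 4·19 = 76.
A = 510·(1 + 0.0350475)^76 ≈ 510·13.7082285 ≈ 6,991.1965.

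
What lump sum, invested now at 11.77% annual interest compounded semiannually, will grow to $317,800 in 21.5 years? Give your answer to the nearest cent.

Periodic rate = 11.77%/2 = 0.05885; 43 periods.
P = 317,800/(1 + 0.05885)^43 ≈ 317,800/11.6917887793 ≈ 27,181.4695.

$27,181.47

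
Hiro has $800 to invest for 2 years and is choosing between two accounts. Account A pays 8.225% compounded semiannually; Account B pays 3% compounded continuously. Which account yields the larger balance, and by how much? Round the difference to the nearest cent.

A: (1 + 0.041125)^4 ≈ 1.17492867, so 800 × 1.17492867 ≈ 939.9429.
B: e^(0.03·2) = e^0.06 ≈ 1.06183655, so 800 × 1.06183655 ≈ 849.4692.
Difference ≈ 90.4737 in favor of A.

Account A, by $90.47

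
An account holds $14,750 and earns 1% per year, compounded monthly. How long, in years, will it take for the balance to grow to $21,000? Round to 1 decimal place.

35.3 years

(1 + 0.000833333)^(12t) = 21,000/14,750 = 1.4237.
12t·ln(1 + 0.000833333) = ln(1.4237); 12t = 0.35328/0.000832986 ≈ 424.1118.
t ≈ 35.3427 years.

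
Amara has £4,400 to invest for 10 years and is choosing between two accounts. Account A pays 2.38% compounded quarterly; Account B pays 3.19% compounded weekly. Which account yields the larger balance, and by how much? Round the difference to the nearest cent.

Account A growth factor: (1 + 0.00595)^40 ≈ 1.267814746; balance ≈ 5,578.3849.
Account B growth factor: (1 + 0.0319/52)^520 ≈ 1.375616773; balance ≈ 6,052.7138.
Account B is larger by 474.3289.

Account B, by £474.33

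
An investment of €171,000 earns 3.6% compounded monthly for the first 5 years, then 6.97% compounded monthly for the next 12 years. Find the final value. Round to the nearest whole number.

€471,243

Phase 1: 171,000·(1 + 0.003)^60 ≈ 204,669.0113.
Phase 2: 204,669.0113·(1 + 0.0697/12)^144 ≈ 471,243.2501.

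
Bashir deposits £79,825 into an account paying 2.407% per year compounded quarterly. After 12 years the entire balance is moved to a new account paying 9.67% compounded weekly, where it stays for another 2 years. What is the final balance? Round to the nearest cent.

£129,157.37

After 12 years at 2.407%: 79,825 × 1.33372319148 ≈ 106,464.4538.
Then 2 years at 9.67%: 106,464.4538 × 1.2131501397 ≈ 129,157.3670.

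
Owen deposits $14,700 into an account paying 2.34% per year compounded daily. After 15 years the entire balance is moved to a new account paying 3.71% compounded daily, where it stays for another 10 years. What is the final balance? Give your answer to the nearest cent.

Phase 1: 14,700·(1 + 0.0234/365)^5475 ≈ 20,880.9288.
Phase 2: 20,880.9288·(1 + 0.0371/365)^3650 ≈ 30,259.7180.

$30,259.72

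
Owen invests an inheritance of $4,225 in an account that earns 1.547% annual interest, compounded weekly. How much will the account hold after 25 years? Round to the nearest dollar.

$6,220

Growth factor = (1 + 0.0002975)^1300 ≈ 1.472103724.
A ≈ 4,225 × 1.472103724 ≈ 6,219.6382.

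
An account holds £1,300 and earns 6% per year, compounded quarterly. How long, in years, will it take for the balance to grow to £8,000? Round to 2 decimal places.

We need (1 + 0.015)^(4t) = 6.1538, so 4t = ln 6.1538 / ln 1.015 ≈ 122.0448.
t ≈ 122.0448/4 = 30.5112 years.

30.51 years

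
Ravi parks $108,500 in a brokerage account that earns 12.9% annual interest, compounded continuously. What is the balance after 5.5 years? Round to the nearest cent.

$220,577.74

A = P·e^(rt) = 108,500·e^(0.129·5.5) = 108,500·e^0.7095.
e^0.7095 ≈ 2.03297451722, so A ≈ 220,577.7351.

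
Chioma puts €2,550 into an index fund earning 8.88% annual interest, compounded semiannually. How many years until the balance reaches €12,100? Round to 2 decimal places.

17.92 years

(1 + 0.0444)^(2t) = 12,100/2,550 = 4.7451.
2t·ln(1 + 0.0444) = ln(4.7451); 2t = 1.5571/0.0434426 ≈ 35.8430.
t ≈ 17.9215 years.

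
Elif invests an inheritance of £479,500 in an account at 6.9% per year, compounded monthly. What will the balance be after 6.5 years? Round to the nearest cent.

£749,914.63

Growth factor = (1 + 0.00575)^78 ≈ 1.56395126965.
A ≈ 479,500 × 1.56395126965 ≈ 749,914.6338.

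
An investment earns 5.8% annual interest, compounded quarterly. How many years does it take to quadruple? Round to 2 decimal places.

24.07 years

(1 + 0.0145)^(4t) = 4.
4t = ln 4 / ln(1 + 0.0145) ≈ 1.3863/0.0143959 ≈ 96.2980.
t ≈ 24.0745.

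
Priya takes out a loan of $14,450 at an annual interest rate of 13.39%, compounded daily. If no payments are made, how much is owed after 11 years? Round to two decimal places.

$63,011.95

Growth factor = (1 + 0.1339/365)^4015 ≈ 4.3606882477.
A ≈ 14,450 × 4.3606882477 ≈ 63,011.9452.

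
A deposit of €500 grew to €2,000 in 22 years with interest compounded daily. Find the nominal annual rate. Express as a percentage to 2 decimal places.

6.30%

(1 + r/365)^8030 = 2,000/500 = 4.
1 + r/365 = 4^(1/8030) ≈ 1.000173, so r/365 ≈ 0.000172654.
r ≈ 365·0.000172654 = 6.30188%.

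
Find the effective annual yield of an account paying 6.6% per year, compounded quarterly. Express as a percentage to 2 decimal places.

6.77%

One year is 4 periods at 0.0165 each: (1 + 0.0165)^4 ≈ 1.067652.
EAR = 1.067652 − 1 ≈ 6.76515%.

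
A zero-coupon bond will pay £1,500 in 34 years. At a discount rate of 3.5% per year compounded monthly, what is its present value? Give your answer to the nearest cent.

£457.12

Periodic rate = 3.5%/12 = 0.00291667; 408 periods.
P = 1,500/(1 + 0.035/12)^408 ≈ 1,500/3.281392747 ≈ 457.1230.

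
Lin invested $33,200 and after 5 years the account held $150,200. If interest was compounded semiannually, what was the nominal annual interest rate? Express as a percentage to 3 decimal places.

The 10-period growth factor is 150,200/33,200 = 4.5241.
r/2 = 4.5241^(1/10) − 1 ≈ 0.162929, so r ≈ 2·0.162929 = 32.58579%.

32.586%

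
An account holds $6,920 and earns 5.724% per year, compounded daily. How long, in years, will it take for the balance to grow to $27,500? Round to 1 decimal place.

We need (1 + 0.000156822)^(365t) = 3.974, so 365t = ln 3.974 / ln 1.000157 ≈ 8799.0151.
t ≈ 8799.0151/365 = 24.1069 years.

24.1 years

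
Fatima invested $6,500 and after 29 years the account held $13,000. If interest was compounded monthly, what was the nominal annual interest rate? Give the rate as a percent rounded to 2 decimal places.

(1 + r/12)^348 = 13,000/6,500 = 2.
1 + r/12 = 2^(1/348) ≈ 1.001994, so r/12 ≈ 0.00199379.
r ≈ 12·0.00199379 = 2.39254%.

2.39%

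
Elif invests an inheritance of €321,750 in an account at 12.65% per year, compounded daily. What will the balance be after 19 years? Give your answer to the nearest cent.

€3,557,660.50

Growth factor = (1 + 0.1265/365)^6935 ≈ 11.05721990081.
A ≈ 321,750 × 11.05721990081 ≈ 3,557,660.5031.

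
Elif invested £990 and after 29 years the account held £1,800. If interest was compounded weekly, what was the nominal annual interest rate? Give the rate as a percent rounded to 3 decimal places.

The 1508-period growth factor is 1,800/990 = 1.81818.
r/52 = 1.81818^(1/1508) − 1 ≈ 0.000396522, so r ≈ 52·0.000396522 = 2.06192%.

2.062%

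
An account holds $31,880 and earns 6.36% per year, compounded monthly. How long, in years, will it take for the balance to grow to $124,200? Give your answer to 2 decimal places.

(1 + 0.0053)^(12t) = 124,200/31,880 = 3.8959.
12t·ln(1 + 0.0053) = ln(3.8959); 12t = 1.3599/0.005286 ≈ 257.2670.
t ≈ 21.4389 years.

21.44 years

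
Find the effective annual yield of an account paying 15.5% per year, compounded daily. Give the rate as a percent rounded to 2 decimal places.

16.76%

EAR = (1 + 15.5%/365)^365 − 1 = (1 + 0.000424658)^365 − 1.
(1 + 0.000424658)^365 ≈ 1.16762, so EAR ≈ 16.76195%.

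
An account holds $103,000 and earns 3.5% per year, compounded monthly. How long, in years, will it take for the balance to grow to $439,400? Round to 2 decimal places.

(1 + 0.00291667)^(12t) = 439,400/103,000 = 4.266.
12t·ln(1 + 0.00291667) = ln(4.266); 12t = 1.4507/0.00291242 ≈ 498.1014.
t ≈ 41.5084 years.

41.51 years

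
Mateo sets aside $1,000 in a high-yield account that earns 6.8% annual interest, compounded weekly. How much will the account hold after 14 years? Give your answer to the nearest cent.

$2,589.28

Growth factor = (1 + 0.068/52)^728 ≈ 2.589275432.
A ≈ 1,000 × 2.589275432 ≈ 2,589.2754.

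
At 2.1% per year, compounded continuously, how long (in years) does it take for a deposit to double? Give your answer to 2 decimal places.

33.01 years

e^(0.021t) = 2, so 0.021t = ln 2 ≈ 0.69315.
t ≈ 0.69315/0.021 ≈ 33.0070.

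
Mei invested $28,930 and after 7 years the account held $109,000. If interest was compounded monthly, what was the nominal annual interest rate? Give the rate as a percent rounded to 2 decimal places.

19.10%

(1 + r/12)^84 = 109,000/28,930 = 3.76772.
1 + r/12 = 3.76772^(1/84) ≈ 1.015917, so r/12 ≈ 0.0159166.
r ≈ 12·0.0159166 = 19.09996%.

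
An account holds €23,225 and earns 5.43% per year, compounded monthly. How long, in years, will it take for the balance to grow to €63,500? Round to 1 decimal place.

18.6 years

We need (1 + 0.004525)^(12t) = 2.7341, so 12t = ln 2.7341 / ln 1.004525 ≈ 222.7811.
t ≈ 222.7811/12 = 18.5651 years.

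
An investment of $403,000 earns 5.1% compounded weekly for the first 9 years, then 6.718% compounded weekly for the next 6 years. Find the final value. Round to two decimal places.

Phase 1: 403,000·(1 + 0.051/52)^468 ≈ 637,600.3156.
Phase 2: 637,600.3156·(1 + 0.06718/52)^312 ≈ 953,873.8904.

$953,873.89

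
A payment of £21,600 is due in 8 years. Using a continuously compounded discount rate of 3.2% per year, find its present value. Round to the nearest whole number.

£16,721

P = A·e^(−rt) = 21,600·e^(−0.256).
e^(−0.256) ≈ 0.77414196879, so P ≈ 16,721.4665.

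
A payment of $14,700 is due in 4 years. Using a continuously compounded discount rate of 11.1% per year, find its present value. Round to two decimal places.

P = A·e^(−rt) = 14,700·e^(−0.444).
e^(−0.444) ≈ 0.64146542083, so P ≈ 9,429.5417.

$9,429.54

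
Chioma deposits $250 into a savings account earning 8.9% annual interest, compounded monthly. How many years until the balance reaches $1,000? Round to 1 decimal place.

15.6 years

We need (1 + 0.00741667)^(12t) = 4, so 12t = ln 4 / ln 1.007417 ≈ 187.6084.
t ≈ 187.6084/12 = 15.6340 years.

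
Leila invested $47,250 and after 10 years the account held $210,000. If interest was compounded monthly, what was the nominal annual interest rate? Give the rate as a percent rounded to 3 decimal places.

The 120-period growth factor is 210,000/47,250 = 4.44444.
r/12 = 4.44444^(1/120) − 1 ≈ 0.012508, so r ≈ 12·0.012508 = 15.00964%.

15.010%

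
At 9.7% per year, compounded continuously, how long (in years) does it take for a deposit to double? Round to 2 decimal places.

7.15 years

e^(0.097t) = 2, so 0.097t = ln 2 ≈ 0.69315.
t ≈ 0.69315/0.097 ≈ 7.1458.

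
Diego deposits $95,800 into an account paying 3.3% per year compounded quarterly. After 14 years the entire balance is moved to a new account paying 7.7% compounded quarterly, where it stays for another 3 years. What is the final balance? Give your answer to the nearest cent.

After 14 years at 3.3%: 95,800 × 1.58423979425 ≈ 151,770.1723.
Then 3 years at 7.7%: 151,770.1723 × 1.25709657022 ≈ 190,789.7630.

$190,789.76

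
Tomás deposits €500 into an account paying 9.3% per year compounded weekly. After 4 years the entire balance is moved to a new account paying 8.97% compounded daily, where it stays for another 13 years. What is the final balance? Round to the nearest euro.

€2,327

After 4 years at 9.3%: 500 × 1.450151077 ≈ 725.0755.
Then 13 years at 8.97%: 725.0755 × 3.208991576 ≈ 2,326.7613.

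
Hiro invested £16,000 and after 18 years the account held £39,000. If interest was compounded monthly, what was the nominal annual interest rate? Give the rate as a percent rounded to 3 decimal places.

4.960%

The 216-period growth factor is 39,000/16,000 = 2.4375.
r/12 = 2.4375^(1/216) − 1 ≈ 0.00413339, so r ≈ 12·0.00413339 = 4.96007%.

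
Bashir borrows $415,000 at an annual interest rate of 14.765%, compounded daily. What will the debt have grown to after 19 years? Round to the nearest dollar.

Growth factor = (1 + 0.14765/365)^6935 ≈ 16.52348565851.
A ≈ 415,000 × 16.52348565851 ≈ 6,857,246.5483.

$6,857,247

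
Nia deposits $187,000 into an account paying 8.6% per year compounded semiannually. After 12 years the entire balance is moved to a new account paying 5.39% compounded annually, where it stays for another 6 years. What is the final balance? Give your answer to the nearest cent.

Phase 1: 187,000·(1 + 0.043)^24 ≈ 513,647.2991.
Phase 2: 513,647.2991·(1 + 0.0539)^6 ≈ 703,819.7279.

$703,819.73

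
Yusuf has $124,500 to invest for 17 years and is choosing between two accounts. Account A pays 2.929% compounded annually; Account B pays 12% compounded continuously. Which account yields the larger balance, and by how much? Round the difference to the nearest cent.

A: (1 + 0.02929)^17 ≈ 1.63358526881, so 124,500 × 1.63358526881 ≈ 203,381.3660.
B: e^(0.12·17) = e^2.04 ≈ 7.69060919888, so 124,500 × 7.69060919888 ≈ 957,480.8453.
Difference ≈ 754,099.4793 in favor of B.

Account B, by $754,099.48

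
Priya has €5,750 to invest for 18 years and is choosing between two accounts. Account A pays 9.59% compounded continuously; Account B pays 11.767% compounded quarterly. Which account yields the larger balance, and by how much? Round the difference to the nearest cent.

Account A growth factor: e^(0.0959·18) = e^1.7262 ≈ 5.6192600976; balance ≈ 32,310.7456.
Account B growth factor: (1 + 0.0294175)^72 ≈ 8.0647587394; balance ≈ 46,372.3628.
Account B is larger by 14,061.6172.

Account B, by €14,061.62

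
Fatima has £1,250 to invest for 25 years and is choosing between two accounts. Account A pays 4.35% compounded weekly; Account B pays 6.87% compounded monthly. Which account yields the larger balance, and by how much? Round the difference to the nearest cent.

Account A growth factor: (1 + 0.0435/52)^1300 ≈ 2.965499209; balance ≈ 3,706.8740.
Account B growth factor: (1 + 0.005725)^300 ≈ 5.543368454; balance ≈ 6,929.2106.
Account B is larger by 3,222.3366.

Account B, by £3,222.34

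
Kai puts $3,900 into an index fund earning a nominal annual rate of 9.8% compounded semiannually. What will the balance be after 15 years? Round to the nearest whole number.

Periodic rate = 9.8%/2 = 0.049; periods = 2·15 = 30.
A = 3,900·(1 + 0.049)^30 ≈ 3,900·4.2001485026 ≈ 16,380.5792.

$16,381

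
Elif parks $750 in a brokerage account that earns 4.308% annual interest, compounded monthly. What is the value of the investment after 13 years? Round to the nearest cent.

$1,311.74

Growth factor = (1 + 0.00359)^156 ≈ 1.748987638.
A ≈ 750 × 1.748987638 ≈ 1,311.7407.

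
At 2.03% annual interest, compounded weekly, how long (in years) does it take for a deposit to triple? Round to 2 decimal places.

(1 + 0.000390385)^(52t) = 3.
52t = ln 3 / ln(1 + 0.000390385) ≈ 1.0986/0.000390308 ≈ 2814.7285.
t ≈ 54.1294.

54.13 years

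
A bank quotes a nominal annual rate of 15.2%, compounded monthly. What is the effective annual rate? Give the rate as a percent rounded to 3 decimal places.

One year is 12 periods at 0.0126667 each: (1 + 0.0126667)^12 ≈ 1.163049.
EAR = 1.163049 − 1 ≈ 16.30494%.

16.305%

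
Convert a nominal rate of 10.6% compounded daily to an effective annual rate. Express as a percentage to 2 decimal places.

EAR = (1 + 10.6%/365)^365 − 1 = (1 + 0.000290411)^365 − 1.
(1 + 0.000290411)^365 ≈ 1.111805, so EAR ≈ 11.18048%.

11.18%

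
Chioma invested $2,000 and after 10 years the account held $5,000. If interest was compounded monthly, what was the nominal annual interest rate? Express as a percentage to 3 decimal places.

9.198%

The 120-period growth factor is 5,000/2,000 = 2.5.
r/12 = 2.5^(1/120) − 1 ≈ 0.00766498, so r ≈ 12·0.00766498 = 9.19798%.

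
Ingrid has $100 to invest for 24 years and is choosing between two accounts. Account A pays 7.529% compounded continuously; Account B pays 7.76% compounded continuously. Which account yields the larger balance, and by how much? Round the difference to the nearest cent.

Account B, by $34.73

Account A growth factor: e^(0.07529·24) = e^1.80696 ≈ 6.09189988; balance ≈ 609.1900.
Account B growth factor: e^(0.0776·24) = e^1.8624 ≈ 6.43917225; balance ≈ 643.9172.
Account B is larger by 34.7272.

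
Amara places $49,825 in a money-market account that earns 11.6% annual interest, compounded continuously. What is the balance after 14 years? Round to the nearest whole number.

A = P·e^(rt) = 49,825·e^(0.116·14) = 49,825·e^1.624.
e^1.624 ≈ 5.07334315651, so A ≈ 252,779.3228.

$252,779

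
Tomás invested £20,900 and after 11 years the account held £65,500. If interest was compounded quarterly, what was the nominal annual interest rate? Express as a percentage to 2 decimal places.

(1 + r/4)^44 = 65,500/20,900 = 3.13397.
1 + r/4 = 3.13397^(1/44) ≈ 1.026301, so r/4 ≈ 0.0263013.
r ≈ 4·0.0263013 = 10.52053%.

10.52%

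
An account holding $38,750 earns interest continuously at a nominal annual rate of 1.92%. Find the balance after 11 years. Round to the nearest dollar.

A = P·e^(rt) = 38,750·e^(0.0192·11) = 38,750·e^0.2112.
e^0.2112 ≈ 1.2351593622, so A ≈ 47,862.4253.

$47,862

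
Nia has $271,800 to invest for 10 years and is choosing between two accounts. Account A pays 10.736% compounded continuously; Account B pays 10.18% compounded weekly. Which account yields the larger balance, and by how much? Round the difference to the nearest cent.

Account A, by $43,757.84

Account A growth factor: e^(0.10736·10) = e^1.0736 ≈ 2.92589378053; balance ≈ 795,257.9295.
Account B growth factor: (1 + 0.1018/52)^520 ≈ 2.76490100993; balance ≈ 751,500.0945.
Account A is larger by 43,757.8350.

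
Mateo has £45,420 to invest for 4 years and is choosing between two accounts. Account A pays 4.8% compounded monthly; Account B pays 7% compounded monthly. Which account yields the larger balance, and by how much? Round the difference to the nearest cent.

Account B, by £5,034.69

Account A growth factor: (1 + 0.004)^48 ≈ 1.2112065614; balance ≈ 55,013.0020.
Account B growth factor: (1 + 0.07/12)^48 ≈ 1.3220538779; balance ≈ 60,047.6871.
Account B is larger by 5,034.6851.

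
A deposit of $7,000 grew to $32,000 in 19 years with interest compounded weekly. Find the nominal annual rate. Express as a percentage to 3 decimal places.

8.005%

The 988-period growth factor is 32,000/7,000 = 4.57143.
r/52 = 4.57143^(1/988) − 1 ≈ 0.00153947, so r ≈ 52·0.00153947 = 8.00524%.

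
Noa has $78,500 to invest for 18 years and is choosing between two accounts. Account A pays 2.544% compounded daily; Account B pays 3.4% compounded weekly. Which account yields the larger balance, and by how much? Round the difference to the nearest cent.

Account B, by $20,644.70

A: (1 + 0.02544/365)^6570 ≈ 1.58075731033, so 78,500 × 1.58075731033 ≈ 124,089.4489.
B: (1 + 0.034/52)^936 ≈ 1.84374717748, so 78,500 × 1.84374717748 ≈ 144,734.1534.
Difference ≈ 20,644.7046 in favor of B.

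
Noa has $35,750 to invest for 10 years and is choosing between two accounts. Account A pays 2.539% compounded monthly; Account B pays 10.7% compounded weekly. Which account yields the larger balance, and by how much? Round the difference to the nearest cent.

A: (1 + 0.02539/12)^120 ≈ 1.2886971841, so 35,750 × 1.2886971841 ≈ 46,070.9243.
B: (1 + 0.107/52)^520 ≈ 2.91217621661, so 35,750 × 2.91217621661 ≈ 104,110.2997.
Difference ≈ 58,039.3754 in favor of B.

Account B, by $58,039.38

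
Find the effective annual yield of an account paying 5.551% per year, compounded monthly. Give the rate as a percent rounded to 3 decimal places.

EAR = (1 + 5.551%/12)^12 − 1 = (1 + 0.00462583)^12 − 1.
(1 + 0.00462583)^12 ≈ 1.056944, so EAR ≈ 5.69443%.

5.694%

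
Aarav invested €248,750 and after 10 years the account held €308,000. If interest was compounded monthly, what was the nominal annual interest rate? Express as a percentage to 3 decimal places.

The 120-period growth factor is 308,000/248,750 = 1.23819.
r/12 = 1.23819^(1/120) − 1 ≈ 0.00178201, so r ≈ 12·0.00178201 = 2.13842%.

2.138%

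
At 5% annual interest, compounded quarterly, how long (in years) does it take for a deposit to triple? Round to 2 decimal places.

22.11 years

(1 + 0.0125)^(4t) = 3.
4t = ln 3 / ln(1 + 0.0125) ≈ 1.0986/0.0124225 ≈ 88.4372.
t ≈ 22.1093.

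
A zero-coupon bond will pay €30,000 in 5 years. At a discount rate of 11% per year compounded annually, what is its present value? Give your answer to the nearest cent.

Growth factor = (1 + 0.11)^5 ≈ 1.6850581551.
P = 30,000/1.6850581551 ≈ 17,803.5398.

€17,803.54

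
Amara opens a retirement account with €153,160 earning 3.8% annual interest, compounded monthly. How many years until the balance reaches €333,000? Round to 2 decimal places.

(1 + 0.00316667)^(12t) = 333,000/153,160 = 2.1742.
12t·ln(1 + 0.00316667) = ln(2.1742); 12t = 0.77666/0.00316166 ≈ 245.6490.
t ≈ 20.4707 years.

20.47 years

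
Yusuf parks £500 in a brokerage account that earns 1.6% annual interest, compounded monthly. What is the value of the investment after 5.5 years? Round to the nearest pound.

£546

Periodic rate = 1.6%/12 = 0.00133333; periods = 12·5.5 = 66.
A = 500·(1 + 0.016/12)^66 ≈ 500·1.09192412 ≈ 545.9621.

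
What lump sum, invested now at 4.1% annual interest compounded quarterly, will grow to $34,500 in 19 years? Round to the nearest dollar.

$15,894

Periodic rate = 4.1%/4 = 0.01025; 76 periods.
P = 34,500/(1 + 0.01025)^76 ≈ 34,500/2.1706674442 ≈ 15,893.7290.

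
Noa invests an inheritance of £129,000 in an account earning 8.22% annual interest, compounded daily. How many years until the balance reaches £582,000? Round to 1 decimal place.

18.3 years

(1 + 0.000225205)^(365t) = 582,000/129,000 = 4.5116.
365t·ln(1 + 0.000225205) = ln(4.5116); 365t = 1.5067/0.00022518 ≈ 6690.9015.
t ≈ 18.3312 years.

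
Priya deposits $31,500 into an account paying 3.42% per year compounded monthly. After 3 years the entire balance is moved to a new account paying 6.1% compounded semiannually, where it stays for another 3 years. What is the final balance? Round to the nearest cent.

After 3 years at 3.42%: 31,500 × 1.107886418 ≈ 34,898.4222.
Then 3 years at 6.1%: 34,898.4222 × 1.1975343421 ≈ 41,792.0590.

$41,792.06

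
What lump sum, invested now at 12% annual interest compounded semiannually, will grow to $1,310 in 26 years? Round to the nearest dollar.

Growth factor = (1 + 0.06)^52 ≈ 20.69688534.
P = 1,310/20.69688534 ≈ 63.2945.

$63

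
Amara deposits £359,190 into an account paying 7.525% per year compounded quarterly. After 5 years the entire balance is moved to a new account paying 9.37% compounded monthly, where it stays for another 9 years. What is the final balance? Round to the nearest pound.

Phase 1: 359,190·(1 + 0.0188125)^20 ≈ 521,446.2307.
Phase 2: 521,446.2307·(1 + 0.0937/12)^108 ≈ 1,207,890.6094.

£1,207,891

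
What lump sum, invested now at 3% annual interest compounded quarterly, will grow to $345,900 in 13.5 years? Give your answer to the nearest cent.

Periodic rate = 3%/4 = 0.0075; 54 periods.
P = 345,900/(1 + 0.0075)^54 ≈ 345,900/1.49703846719 ≈ 231,056.1870.

$231,056.19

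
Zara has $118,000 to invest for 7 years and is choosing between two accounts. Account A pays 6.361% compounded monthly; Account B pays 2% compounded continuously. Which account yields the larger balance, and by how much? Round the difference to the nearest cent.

Account A, by $48,238.78

A: (1 + 0.06361/12)^84 ≈ 1.55907703663, so 118,000 × 1.55907703663 ≈ 183,971.0903.
B: e^(0.02·7) = e^0.14 ≈ 1.15027379886, so 118,000 × 1.15027379886 ≈ 135,732.3083.
Difference ≈ 48,238.7821 in favor of A.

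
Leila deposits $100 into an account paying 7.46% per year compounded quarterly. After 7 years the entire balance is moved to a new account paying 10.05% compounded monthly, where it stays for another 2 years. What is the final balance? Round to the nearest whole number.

After 7 years at 7.46%: 100 × 1.67764361 ≈ 167.7644.
Then 2 years at 10.05%: 167.7644 × 1.22160184 ≈ 204.9413.

$205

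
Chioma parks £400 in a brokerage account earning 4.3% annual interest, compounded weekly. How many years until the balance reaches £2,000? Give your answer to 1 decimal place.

We need (1 + 0.000826923)^(52t) = 5, so 52t = ln 5 / ln 1.000827 ≈ 1947.1016.
t ≈ 1947.1016/52 = 37.4443 years.

37.4 years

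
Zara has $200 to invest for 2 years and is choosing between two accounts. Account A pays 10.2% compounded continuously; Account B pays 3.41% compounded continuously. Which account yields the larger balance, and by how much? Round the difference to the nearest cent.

A: e^(0.102·2) = e^0.204 ≈ 1.22629815, so 200 × 1.22629815 ≈ 245.2596.
B: e^(0.0341·2) = e^0.0682 ≈ 1.0705794, so 200 × 1.0705794 ≈ 214.1159.
Difference ≈ 31.1438 in favor of A.

Account A, by $31.14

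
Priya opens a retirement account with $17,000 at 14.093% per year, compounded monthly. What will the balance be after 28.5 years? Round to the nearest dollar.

$921,789

Periodic rate = 14.093%/12 = 0.0117442; periods = 12·28.5 = 342.
A = 17,000·(1 + 0.14093/12)^342 ≈ 17,000·54.2228711287 ≈ 921,788.8092.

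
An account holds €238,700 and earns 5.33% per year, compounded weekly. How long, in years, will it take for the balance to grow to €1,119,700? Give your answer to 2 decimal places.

29.01 years

(1 + 0.001025)^(52t) = 1,119,700/238,700 = 4.6908.
52t·ln(1 + 0.001025) = ln(4.6908); 52t = 1.5456/0.00102448 ≈ 1508.6834.
t ≈ 29.0131 years.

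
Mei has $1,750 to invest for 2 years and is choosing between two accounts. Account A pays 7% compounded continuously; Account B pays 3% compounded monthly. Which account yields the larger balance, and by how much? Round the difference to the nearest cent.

Account A growth factor: e^(0.07·2) = e^0.14 ≈ 1.150273799; balance ≈ 2,012.9791.
Account B growth factor: (1 + 0.0025)^24 ≈ 1.061757044; balance ≈ 1,858.0748.
Account A is larger by 154.9043.

Account A, by $154.90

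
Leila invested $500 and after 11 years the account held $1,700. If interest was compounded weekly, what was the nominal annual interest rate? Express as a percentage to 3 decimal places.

The 572-period growth factor is 1,700/500 = 3.4.
r/52 = 3.4^(1/572) − 1 ≈ 0.00214176, so r ≈ 52·0.00214176 = 11.13714%.

11.137%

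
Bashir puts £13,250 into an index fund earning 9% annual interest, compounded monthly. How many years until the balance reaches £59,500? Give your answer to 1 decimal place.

16.8 years

(1 + 0.0075)^(12t) = 59,500/13,250 = 4.4906.
12t·ln(1 + 0.0075) = ln(4.4906); 12t = 1.502/0.00747201 ≈ 201.0139.
t ≈ 16.7512 years.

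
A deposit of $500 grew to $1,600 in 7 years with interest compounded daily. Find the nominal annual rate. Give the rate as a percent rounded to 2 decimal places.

16.62%

(1 + r/365)^2555 = 1,600/500 = 3.2.
1 + r/365 = 3.2^(1/2555) ≈ 1.000455, so r/365 ≈ 0.000455349.
r ≈ 365·0.000455349 = 16.62022%.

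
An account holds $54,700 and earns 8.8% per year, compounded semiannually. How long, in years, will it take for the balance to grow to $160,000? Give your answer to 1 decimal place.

We need (1 + 0.044)^(2t) = 2.925, so 2t = ln 2.925 / ln 1.044 ≈ 24.9262.
t ≈ 24.9262/2 = 12.4631 years.

12.5 years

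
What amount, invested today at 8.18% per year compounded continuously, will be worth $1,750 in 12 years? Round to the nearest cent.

$655.74

P = A·e^(−rt) = 1,750·e^(−0.9816).
e^(−0.9816) ≈ 0.3747110812, so P ≈ 655.7444.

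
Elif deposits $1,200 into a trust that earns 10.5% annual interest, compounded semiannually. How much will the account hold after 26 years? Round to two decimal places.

Growth factor = (1 + 0.0525)^52 ≈ 14.30702824.
A ≈ 1,200 × 14.30702824 ≈ 17,168.4339.

$17,168.43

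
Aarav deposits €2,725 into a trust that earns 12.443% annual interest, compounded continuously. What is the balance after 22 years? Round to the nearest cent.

€42,094.98

A = P·e^(rt) = 2,725·e^(0.12443·22) = 2,725·e^2.73746.
e^2.73746 ≈ 15.44769807, so A ≈ 42,094.9772.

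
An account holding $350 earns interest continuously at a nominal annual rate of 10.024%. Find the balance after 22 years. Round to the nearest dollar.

$3,175

A = P·e^(rt) = 350·e^(0.10024·22) = 350·e^2.20528.
e^2.20528 ≈ 9.072791594, so A ≈ 3,175.4771.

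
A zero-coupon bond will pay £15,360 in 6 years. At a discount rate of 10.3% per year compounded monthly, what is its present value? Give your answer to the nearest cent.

Periodic rate = 10.3%/12 = 0.00858333; 72 periods.
P = 15,360/(1 + 0.103/12)^72 ≈ 15,360/1.8503278317 ≈ 8,301.2317.

£8,301.23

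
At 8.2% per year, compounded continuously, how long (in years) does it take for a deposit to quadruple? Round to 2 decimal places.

e^(0.082t) = 4, so 0.082t = ln 4 ≈ 1.3863.
t ≈ 1.3863/0.082 ≈ 16.9060.

16.91 years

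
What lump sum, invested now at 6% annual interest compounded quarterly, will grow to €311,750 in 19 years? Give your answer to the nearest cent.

€100,551.20

Periodic rate = 6%/4 = 0.015; 76 periods.
P = 311,750/(1 + 0.015)^76 ≈ 311,750/3.10041058509 ≈ 100,551.1984.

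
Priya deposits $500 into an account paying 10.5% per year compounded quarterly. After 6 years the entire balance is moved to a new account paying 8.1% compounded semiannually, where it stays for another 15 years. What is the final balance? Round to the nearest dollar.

After 6 years at 10.5%: 500 × 1.86241338 ≈ 931.2067.
Then 15 years at 8.1%: 931.2067 × 3.290504859 ≈ 3,064.1401.

$3,064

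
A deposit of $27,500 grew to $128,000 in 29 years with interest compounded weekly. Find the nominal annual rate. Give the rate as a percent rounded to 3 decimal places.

5.306%

(1 + r/52)^1508 = 128,000/27,500 = 4.65455.
1 + r/52 = 4.65455^(1/1508) ≈ 1.00102, so r/52 ≈ 0.00102031.
r ≈ 52·0.00102031 = 5.30562%.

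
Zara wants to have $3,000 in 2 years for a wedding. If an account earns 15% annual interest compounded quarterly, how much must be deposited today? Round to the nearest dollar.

Periodic rate = 15%/4 = 0.0375; 8 periods.
P = 3,000/(1 + 0.0375)^8 ≈ 3,000/1.342470784 ≈ 2,234.6855.

$2,235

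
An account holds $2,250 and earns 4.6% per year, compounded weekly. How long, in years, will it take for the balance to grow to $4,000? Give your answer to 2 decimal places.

We need (1 + 0.000884615)^(52t) = 1.7778, so 52t = ln 1.7778 / ln 1.000885 ≈ 650.6993.
t ≈ 650.6993/52 = 12.5134 years.

12.51 years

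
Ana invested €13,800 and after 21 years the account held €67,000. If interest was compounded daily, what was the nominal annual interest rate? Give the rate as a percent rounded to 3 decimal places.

7.525%

(1 + r/365)^7665 = 67,000/13,800 = 4.85507.
1 + r/365 = 4.85507^(1/7665) ≈ 1.000206, so r/365 ≈ 0.000206156.
r ≈ 365·0.000206156 = 7.52470%.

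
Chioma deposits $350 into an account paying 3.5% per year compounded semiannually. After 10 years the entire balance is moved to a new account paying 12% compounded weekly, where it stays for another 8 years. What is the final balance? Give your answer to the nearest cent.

$1,291.81

After 10 years at 3.5%: 350 × 1.414778196 ≈ 495.1724.
Then 8 years at 12%: 495.1724 × 2.608809557 ≈ 1,291.8104.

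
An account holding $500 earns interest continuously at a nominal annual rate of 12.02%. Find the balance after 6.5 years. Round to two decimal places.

A = P·e^(rt) = 500·e^(0.1202·6.5) = 500·e^0.7813.
e^0.7813 ≈ 2.184310024, so A ≈ 1,092.1550.

$1,092.16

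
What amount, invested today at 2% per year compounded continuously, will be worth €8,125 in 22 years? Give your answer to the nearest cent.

€5,232.80

P = A·e^(−rt) = 8,125·e^(−0.44).
e^(−0.44) ≈ 0.6440364211, so P ≈ 5,232.7959.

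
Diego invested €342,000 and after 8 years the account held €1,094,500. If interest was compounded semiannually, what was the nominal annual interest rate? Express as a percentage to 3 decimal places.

(1 + r/2)^16 = 1,094,500/342,000 = 3.20029.
1 + r/2 = 3.20029^(1/16) ≈ 1.075411, so r/2 ≈ 0.0754107.
r ≈ 2·0.0754107 = 15.08214%.

15.082%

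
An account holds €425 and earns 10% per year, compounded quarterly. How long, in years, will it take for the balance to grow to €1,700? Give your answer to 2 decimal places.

(1 + 0.025)^(4t) = 1,700/425 = 4.
4t·ln(1 + 0.025) = ln(4); 4t = 1.3863/0.0246926 ≈ 56.1421.
t ≈ 14.0355 years.

14.04 years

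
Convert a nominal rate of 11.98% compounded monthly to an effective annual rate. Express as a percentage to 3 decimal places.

One year is 12 periods at 0.00998333 each: (1 + 0.00998333)^12 ≈ 1.126602.
EAR = 1.126602 − 1 ≈ 12.66019%.

12.660%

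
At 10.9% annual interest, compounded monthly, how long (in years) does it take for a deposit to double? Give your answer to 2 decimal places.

(1 + 0.00908333)^(12t) = 2.
12t = ln 2 / ln(1 + 0.00908333) ≈ 0.69315/0.00904233 ≈ 76.6558.
t ≈ 6.3880.

6.39 years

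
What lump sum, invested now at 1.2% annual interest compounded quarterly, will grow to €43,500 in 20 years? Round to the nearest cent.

Growth factor = (1 + 0.003)^80 ≈ 1.2707924959.
P = 43,500/1.2707924959 ≈ 34,230.6082.

€34,230.61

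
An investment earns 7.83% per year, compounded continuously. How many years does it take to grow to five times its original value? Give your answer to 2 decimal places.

20.55 years

e^(0.0783t) = 5, so 0.0783t = ln 5 ≈ 1.6094.
t ≈ 1.6094/0.0783 ≈ 20.5548.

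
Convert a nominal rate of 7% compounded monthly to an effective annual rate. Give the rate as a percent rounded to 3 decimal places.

EAR = (1 + 7%/12)^12 − 1 = (1 + 0.00583333)^12 − 1.
(1 + 0.00583333)^12 ≈ 1.07229, so EAR ≈ 7.22901%.

7.229%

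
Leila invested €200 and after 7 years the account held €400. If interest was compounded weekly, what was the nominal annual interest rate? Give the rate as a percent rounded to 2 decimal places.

9.91%

(1 + r/52)^364 = 400/200 = 2.
1 + r/52 = 2^(1/364) ≈ 1.001906, so r/52 ≈ 0.00190606.
r ≈ 52·0.00190606 = 9.91154%.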